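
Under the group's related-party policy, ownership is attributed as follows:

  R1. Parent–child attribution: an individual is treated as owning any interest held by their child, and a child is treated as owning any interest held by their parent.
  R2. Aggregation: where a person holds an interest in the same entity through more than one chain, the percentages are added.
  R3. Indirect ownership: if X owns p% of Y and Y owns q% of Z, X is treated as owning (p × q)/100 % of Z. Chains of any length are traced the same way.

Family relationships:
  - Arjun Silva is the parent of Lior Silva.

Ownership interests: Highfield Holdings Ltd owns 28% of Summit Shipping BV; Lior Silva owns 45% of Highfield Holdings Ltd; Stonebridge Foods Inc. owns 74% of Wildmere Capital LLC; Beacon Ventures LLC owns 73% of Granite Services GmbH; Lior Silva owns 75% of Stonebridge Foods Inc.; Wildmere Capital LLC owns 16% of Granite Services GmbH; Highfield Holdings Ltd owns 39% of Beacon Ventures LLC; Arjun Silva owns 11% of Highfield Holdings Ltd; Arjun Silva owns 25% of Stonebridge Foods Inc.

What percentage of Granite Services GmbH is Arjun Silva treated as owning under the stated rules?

27.7832%

By parent–child attribution (R1), Arjun Silva is treated as also owning Lior Silva's interest in Stonebridge Foods Inc, giving 25% + 75% = 100%.
By parent–child attribution (R1), Arjun Silva is treated as also owning Lior Silva's interest in Highfield Holdings Ltd, giving 11% + 45% = 56%.
Chain via Stonebridge Foods Inc. → Wildmere Capital LLC (R3): 100% × 74% × 16% = 11.84% of Granite Services GmbH.
Chain via Highfield Holdings Ltd → Beacon Ventures LLC (R3): 56% × 39% × 73% = 15.9432% of Granite Services GmbH.
Aggregating (R2): 11.84% + 15.9432% = 27.7832%.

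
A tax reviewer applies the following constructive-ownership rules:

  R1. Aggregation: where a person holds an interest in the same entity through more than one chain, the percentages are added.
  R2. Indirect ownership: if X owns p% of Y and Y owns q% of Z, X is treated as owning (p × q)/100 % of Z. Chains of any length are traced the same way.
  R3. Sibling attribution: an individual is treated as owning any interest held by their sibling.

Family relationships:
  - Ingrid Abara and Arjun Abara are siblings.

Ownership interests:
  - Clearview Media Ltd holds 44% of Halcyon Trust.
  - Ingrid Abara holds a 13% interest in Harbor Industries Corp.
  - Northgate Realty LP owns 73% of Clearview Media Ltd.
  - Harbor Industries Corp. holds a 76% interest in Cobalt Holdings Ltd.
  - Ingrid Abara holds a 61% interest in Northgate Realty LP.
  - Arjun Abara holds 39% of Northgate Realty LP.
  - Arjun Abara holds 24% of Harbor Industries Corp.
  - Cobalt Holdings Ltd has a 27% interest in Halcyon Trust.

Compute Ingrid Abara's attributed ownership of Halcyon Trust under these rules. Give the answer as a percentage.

39.7124%

By sibling attribution (R3), Ingrid Abara is treated as also owning Arjun Abara's interest in Harbor Industries Corp, giving 13% + 24% = 37%.
By sibling attribution (R3), Ingrid Abara is treated as also owning Arjun Abara's interest in Northgate Realty LP, giving 61% + 39% = 100%.
Chain via Harbor Industries Corp. → Cobalt Holdings Ltd (R2): 37% × 76% × 27% = 7.5924% of Halcyon Trust.
Chain via Northgate Realty LP → Clearview Media Ltd (R2): 100% × 73% × 44% = 32.12% of Halcyon Trust.
Aggregating (R1): 7.5924% + 32.12% = 39.7124%.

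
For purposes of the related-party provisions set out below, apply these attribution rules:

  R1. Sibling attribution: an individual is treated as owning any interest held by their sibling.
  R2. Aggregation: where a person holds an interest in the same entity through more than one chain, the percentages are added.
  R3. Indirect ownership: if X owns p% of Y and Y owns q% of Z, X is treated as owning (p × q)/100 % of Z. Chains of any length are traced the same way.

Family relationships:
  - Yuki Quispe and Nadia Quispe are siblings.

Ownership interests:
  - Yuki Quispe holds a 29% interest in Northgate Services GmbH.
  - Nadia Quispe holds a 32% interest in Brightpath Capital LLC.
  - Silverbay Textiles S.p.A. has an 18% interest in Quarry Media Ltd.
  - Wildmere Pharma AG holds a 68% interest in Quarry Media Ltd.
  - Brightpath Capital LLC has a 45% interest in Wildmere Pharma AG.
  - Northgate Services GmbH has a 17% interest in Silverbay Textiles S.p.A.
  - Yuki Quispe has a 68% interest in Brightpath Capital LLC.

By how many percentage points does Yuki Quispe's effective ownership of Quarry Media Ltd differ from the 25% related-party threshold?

By sibling attribution (R1), Yuki Quispe is treated as also owning Nadia Quispe's interest in Brightpath Capital LLC, giving 68% + 32% = 100%.
Chain via Brightpath Capital LLC → Wildmere Pharma AG (R3): 100% × 45% × 68% = 30.6% of Quarry Media Ltd.
Chain via Northgate Services GmbH → Silverbay Textiles S.p.A. (R3): 29% × 17% × 18% = 0.8874% of Quarry Media Ltd.
Aggregating (R2): 30.6% + 0.8874% = 31.4874%.
31.4874% exceeds the 25% threshold by 6.4874 percentage points.

6.4874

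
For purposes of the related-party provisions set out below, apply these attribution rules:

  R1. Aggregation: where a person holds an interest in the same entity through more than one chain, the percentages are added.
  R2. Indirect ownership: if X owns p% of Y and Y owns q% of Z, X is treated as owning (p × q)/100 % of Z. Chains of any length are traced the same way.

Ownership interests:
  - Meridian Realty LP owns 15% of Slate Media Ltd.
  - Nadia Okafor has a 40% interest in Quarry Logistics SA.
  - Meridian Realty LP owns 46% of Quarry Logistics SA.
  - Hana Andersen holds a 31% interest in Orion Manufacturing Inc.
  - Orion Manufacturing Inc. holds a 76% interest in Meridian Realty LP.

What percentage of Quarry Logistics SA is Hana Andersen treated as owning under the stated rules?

Chain via Orion Manufacturing Inc. → Meridian Realty LP (R2): 31% × 76% × 46% = 10.8376% of Quarry Logistics SA.

10.8376%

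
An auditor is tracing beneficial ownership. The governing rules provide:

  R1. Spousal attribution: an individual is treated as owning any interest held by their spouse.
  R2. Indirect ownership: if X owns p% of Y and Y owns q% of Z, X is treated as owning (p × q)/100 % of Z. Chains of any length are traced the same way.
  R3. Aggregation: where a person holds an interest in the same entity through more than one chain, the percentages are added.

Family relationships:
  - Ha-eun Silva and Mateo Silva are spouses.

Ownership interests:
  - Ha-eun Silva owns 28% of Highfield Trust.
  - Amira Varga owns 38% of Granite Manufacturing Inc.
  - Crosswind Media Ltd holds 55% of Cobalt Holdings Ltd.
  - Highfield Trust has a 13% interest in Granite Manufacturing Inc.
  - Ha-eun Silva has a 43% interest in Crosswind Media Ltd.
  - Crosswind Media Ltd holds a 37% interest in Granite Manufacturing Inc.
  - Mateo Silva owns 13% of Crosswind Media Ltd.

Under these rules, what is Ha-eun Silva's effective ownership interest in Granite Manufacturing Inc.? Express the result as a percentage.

24.36%

By spousal attribution (R1), Ha-eun Silva is treated as also owning Mateo Silva's interest in Crosswind Media Ltd, giving 43% + 13% = 56%.
Chain via Crosswind Media Ltd (R2): 56% × 37% = 20.72% of Granite Manufacturing Inc.
Chain via Highfield Trust (R2): 28% × 13% = 3.64% of Granite Manufacturing Inc.
Aggregating (R3): 20.72% + 3.64% = 24.36%.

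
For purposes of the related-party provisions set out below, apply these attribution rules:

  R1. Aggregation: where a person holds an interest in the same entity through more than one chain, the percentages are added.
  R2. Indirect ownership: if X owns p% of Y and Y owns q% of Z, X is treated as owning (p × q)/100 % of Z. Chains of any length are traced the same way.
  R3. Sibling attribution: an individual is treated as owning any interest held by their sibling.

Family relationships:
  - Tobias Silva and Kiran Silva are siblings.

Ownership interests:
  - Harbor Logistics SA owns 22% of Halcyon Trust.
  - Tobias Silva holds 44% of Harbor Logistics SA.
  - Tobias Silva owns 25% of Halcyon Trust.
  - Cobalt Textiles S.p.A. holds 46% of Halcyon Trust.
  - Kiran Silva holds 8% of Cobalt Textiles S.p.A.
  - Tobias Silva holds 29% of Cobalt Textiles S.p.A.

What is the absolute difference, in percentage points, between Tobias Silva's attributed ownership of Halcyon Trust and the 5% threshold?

46.7

By sibling attribution (R3), Tobias Silva is treated as also owning Kiran Silva's interest in Cobalt Textiles S.p.A, giving 29% + 8% = 37%.
Chain via Cobalt Textiles S.p.A. (R2): 37% × 46% = 17.02% of Halcyon Trust.
Chain via Harbor Logistics SA (R2): 44% × 22% = 9.68% of Halcyon Trust.
Direct interest in Halcyon Trust: 25%.
Aggregating (R1): 17.02% + 9.68% + 25% = 51.7%.
51.7% exceeds the 5% threshold by 46.7 percentage points.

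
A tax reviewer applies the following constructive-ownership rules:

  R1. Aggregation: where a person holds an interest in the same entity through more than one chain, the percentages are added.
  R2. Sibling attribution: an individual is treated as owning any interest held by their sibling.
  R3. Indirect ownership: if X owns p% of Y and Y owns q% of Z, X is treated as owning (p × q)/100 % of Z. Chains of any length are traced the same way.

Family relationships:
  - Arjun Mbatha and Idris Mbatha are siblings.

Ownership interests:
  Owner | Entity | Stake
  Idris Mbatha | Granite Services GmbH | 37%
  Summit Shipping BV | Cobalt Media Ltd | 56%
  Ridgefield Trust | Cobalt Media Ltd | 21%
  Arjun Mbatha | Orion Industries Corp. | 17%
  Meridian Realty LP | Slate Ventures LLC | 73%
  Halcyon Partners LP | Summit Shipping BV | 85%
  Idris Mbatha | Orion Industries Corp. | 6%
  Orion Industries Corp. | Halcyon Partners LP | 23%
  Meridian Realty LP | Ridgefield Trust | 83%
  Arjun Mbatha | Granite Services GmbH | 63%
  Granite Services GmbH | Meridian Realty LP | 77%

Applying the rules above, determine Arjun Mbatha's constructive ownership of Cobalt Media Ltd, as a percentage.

By sibling attribution (R2), Arjun Mbatha is treated as also owning Idris Mbatha's interest in Orion Industries Corp, giving 17% + 6% = 23%.
By sibling attribution (R2), Arjun Mbatha is treated as also owning Idris Mbatha's interest in Granite Services GmbH, giving 63% + 37% = 100%.
Chain via Orion Industries Corp. → Halcyon Partners LP → Summit Shipping BV (R3): 23% × 23% × 85% × 56% = 2.51804% of Cobalt Media Ltd.
Chain via Granite Services GmbH → Meridian Realty LP → Ridgefield Trust (R3): 100% × 77% × 83% × 21% = 13.4211% of Cobalt Media Ltd.
Aggregating (R1): 2.51804% + 13.4211% = 15.93914%.

15.93914%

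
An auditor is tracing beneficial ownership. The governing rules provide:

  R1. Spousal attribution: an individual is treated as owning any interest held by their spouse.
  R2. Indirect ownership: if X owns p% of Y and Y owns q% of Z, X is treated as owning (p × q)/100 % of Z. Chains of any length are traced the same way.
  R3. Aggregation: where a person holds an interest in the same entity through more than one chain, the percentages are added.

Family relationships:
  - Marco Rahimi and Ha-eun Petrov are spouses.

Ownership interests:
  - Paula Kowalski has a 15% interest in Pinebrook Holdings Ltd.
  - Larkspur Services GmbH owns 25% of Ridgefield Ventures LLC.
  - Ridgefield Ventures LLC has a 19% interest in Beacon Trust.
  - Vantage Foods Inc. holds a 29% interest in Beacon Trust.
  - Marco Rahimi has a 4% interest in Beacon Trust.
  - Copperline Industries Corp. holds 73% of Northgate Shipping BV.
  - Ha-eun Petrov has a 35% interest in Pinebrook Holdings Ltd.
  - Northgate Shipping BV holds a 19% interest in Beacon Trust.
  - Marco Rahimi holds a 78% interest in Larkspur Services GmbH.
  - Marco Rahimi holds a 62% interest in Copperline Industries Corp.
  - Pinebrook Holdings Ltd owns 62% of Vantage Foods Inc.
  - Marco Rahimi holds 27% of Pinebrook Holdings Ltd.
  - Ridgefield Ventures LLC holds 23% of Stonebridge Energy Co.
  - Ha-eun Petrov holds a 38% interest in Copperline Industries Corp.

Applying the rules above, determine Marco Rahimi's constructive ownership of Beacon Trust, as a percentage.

32.7226%

By spousal attribution (R1), Marco Rahimi is treated as also owning Ha-eun Petrov's interest in Pinebrook Holdings Ltd, giving 27% + 35% = 62%.
By spousal attribution (R1), Marco Rahimi is treated as also owning Ha-eun Petrov's interest in Copperline Industries Corp, giving 62% + 38% = 100%.
Chain via Pinebrook Holdings Ltd → Vantage Foods Inc. (R2): 62% × 62% × 29% = 11.1476% of Beacon Trust.
Chain via Copperline Industries Corp. → Northgate Shipping BV (R2): 100% × 73% × 19% = 13.87% of Beacon Trust.
Chain via Larkspur Services GmbH → Ridgefield Ventures LLC (R2): 78% × 25% × 19% = 3.705% of Beacon Trust.
Direct interest in Beacon Trust: 4%.
Aggregating (R3): 11.1476% + 13.87% + 3.705% + 4% = 32.7226%.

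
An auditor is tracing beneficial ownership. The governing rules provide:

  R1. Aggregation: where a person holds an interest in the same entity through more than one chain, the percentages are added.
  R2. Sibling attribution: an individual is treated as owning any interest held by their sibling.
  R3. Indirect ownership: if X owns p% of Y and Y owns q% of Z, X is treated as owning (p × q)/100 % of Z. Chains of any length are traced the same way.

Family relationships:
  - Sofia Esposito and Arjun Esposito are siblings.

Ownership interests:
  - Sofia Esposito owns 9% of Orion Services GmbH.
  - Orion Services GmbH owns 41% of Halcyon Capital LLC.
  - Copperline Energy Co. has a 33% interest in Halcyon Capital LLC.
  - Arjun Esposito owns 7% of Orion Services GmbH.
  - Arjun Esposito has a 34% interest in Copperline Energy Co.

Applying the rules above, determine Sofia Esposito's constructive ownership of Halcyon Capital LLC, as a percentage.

17.78%

By sibling attribution (R2), Sofia Esposito is treated as also owning Arjun Esposito's interest in Orion Services GmbH, giving 9% + 7% = 16%.
By sibling attribution (R2), Sofia Esposito is treated as owning Arjun Esposito's 34% interest in Copperline Energy Co.
Chain via Orion Services GmbH (R3): 16% × 41% = 6.56% of Halcyon Capital LLC.
Chain via Copperline Energy Co. (R3): 34% × 33% = 11.22% of Halcyon Capital LLC.
Aggregating (R1): 6.56% + 11.22% = 17.78%.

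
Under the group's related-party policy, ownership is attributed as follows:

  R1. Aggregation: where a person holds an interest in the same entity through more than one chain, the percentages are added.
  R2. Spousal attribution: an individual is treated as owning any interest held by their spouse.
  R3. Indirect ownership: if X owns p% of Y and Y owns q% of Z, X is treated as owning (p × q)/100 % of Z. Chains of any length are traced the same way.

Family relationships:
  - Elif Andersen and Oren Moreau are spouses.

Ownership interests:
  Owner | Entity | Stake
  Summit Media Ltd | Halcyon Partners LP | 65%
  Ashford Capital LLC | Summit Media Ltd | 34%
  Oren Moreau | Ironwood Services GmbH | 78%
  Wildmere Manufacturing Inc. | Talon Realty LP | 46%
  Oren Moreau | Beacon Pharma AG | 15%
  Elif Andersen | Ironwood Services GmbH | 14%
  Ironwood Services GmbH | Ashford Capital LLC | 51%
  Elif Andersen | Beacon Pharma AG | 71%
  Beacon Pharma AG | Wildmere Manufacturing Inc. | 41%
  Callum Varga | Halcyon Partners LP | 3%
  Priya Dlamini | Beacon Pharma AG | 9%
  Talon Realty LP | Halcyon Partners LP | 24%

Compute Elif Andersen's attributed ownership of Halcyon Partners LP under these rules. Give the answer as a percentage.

By spousal attribution (R2), Elif Andersen is treated as also owning Oren Moreau's interest in Ironwood Services GmbH, giving 14% + 78% = 92%.
By spousal attribution (R2), Elif Andersen is treated as also owning Oren Moreau's interest in Beacon Pharma AG, giving 71% + 15% = 86%.
Chain via Ironwood Services GmbH → Ashford Capital LLC → Summit Media Ltd (R3): 92% × 51% × 34% × 65% = 10.36932% of Halcyon Partners LP.
Chain via Beacon Pharma AG → Wildmere Manufacturing Inc. → Talon Realty LP (R3): 86% × 41% × 46% × 24% = 3.892704% of Halcyon Partners LP.
Aggregating (R1): 10.36932% + 3.892704% = 14.262024%.

14.262024%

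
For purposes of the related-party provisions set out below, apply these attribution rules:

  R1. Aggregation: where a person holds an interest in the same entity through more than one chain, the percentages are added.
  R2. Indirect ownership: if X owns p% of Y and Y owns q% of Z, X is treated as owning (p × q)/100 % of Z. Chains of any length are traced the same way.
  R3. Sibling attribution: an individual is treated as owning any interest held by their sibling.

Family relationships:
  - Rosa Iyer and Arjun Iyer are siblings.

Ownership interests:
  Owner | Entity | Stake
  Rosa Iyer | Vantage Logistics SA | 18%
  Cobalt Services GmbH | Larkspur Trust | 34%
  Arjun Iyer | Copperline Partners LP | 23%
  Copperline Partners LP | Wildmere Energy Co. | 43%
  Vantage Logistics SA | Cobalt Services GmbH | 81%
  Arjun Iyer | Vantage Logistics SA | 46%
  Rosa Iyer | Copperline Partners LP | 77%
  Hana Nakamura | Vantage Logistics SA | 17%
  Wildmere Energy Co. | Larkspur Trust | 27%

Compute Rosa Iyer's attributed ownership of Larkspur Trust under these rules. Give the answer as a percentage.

By sibling attribution (R3), Rosa Iyer is treated as also owning Arjun Iyer's interest in Copperline Partners LP, giving 77% + 23% = 100%.
By sibling attribution (R3), Rosa Iyer is treated as also owning Arjun Iyer's interest in Vantage Logistics SA, giving 18% + 46% = 64%.
Chain via Copperline Partners LP → Wildmere Energy Co. (R2): 100% × 43% × 27% = 11.61% of Larkspur Trust.
Chain via Vantage Logistics SA → Cobalt Services GmbH (R2): 64% × 81% × 34% = 17.6256% of Larkspur Trust.
Aggregating (R1): 11.61% + 17.6256% = 29.2356%.

29.2356%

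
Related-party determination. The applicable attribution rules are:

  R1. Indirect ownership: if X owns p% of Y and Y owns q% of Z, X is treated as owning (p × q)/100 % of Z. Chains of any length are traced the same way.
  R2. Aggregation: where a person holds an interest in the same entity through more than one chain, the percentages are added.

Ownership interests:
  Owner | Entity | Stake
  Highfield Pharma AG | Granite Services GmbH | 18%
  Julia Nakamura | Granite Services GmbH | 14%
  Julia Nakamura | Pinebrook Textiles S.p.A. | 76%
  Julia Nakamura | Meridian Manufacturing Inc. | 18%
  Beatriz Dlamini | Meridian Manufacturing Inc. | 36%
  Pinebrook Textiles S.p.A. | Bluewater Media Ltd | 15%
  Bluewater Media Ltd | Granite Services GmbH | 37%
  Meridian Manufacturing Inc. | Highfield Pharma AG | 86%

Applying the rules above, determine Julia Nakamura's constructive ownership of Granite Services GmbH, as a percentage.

Chain via Meridian Manufacturing Inc. → Highfield Pharma AG (R1): 18% × 86% × 18% = 2.7864% of Granite Services GmbH.
Chain via Pinebrook Textiles S.p.A. → Bluewater Media Ltd (R1): 76% × 15% × 37% = 4.218% of Granite Services GmbH.
Direct interest in Granite Services GmbH: 14%.
Aggregating (R2): 2.7864% + 4.218% + 14% = 21.0044%.

21.0044%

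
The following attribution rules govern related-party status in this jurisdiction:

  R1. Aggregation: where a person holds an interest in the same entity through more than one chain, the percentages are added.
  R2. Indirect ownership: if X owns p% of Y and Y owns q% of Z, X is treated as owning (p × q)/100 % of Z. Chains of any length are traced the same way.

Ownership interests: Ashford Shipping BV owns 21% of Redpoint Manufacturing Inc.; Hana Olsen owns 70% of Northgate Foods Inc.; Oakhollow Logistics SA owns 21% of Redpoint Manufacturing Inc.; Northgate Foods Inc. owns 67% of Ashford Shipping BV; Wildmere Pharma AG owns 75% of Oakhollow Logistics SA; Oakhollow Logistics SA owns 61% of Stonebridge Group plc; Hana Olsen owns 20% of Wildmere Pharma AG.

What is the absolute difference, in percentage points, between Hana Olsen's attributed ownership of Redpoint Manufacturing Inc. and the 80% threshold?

67.001

Chain via Northgate Foods Inc. → Ashford Shipping BV (R2): 70% × 67% × 21% = 9.849% of Redpoint Manufacturing Inc.
Chain via Wildmere Pharma AG → Oakhollow Logistics SA (R2): 20% × 75% × 21% = 3.15% of Redpoint Manufacturing Inc.
Aggregating (R1): 9.849% + 3.15% = 12.999%.
12.999% falls short of the 80% threshold by 67.001 percentage points.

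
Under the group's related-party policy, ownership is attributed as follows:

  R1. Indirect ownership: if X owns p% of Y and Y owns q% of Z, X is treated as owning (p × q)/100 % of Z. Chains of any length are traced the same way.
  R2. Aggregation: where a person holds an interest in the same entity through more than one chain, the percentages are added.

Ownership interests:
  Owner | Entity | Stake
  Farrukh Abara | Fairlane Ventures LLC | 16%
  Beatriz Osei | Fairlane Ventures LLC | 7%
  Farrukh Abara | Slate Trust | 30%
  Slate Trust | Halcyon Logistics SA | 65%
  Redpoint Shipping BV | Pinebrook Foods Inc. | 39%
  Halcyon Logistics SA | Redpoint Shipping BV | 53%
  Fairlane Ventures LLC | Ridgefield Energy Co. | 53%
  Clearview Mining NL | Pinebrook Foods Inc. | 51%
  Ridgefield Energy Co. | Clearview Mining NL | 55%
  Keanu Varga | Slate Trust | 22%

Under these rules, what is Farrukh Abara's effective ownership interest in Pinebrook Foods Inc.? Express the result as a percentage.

Chain via Fairlane Ventures LLC → Ridgefield Energy Co. → Clearview Mining NL (R1): 16% × 53% × 55% × 51% = 2.37864% of Pinebrook Foods Inc.
Chain via Slate Trust → Halcyon Logistics SA → Redpoint Shipping BV (R1): 30% × 65% × 53% × 39% = 4.03065% of Pinebrook Foods Inc.
Aggregating (R2): 2.37864% + 4.03065% = 6.40929%.

6.40929%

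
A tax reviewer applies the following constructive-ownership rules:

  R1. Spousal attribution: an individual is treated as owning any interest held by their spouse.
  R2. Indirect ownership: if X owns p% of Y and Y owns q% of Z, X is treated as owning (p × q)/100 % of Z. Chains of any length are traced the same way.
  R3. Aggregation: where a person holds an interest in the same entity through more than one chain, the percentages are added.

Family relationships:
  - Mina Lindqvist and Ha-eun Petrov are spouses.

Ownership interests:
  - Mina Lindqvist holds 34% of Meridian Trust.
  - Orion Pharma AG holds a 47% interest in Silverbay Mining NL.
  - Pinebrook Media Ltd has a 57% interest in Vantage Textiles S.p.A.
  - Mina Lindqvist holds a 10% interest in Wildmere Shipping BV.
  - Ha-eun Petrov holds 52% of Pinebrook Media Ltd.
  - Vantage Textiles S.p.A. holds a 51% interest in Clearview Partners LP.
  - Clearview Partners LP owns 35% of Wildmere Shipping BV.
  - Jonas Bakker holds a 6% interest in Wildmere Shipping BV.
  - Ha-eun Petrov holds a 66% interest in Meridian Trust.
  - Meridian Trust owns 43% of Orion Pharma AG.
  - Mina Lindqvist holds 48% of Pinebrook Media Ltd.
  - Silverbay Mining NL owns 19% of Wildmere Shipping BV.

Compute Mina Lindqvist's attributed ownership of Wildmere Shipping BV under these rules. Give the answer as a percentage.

By spousal attribution (R1), Mina Lindqvist is treated as also owning Ha-eun Petrov's interest in Meridian Trust, giving 34% + 66% = 100%.
By spousal attribution (R1), Mina Lindqvist is treated as also owning Ha-eun Petrov's interest in Pinebrook Media Ltd, giving 48% + 52% = 100%.
Chain via Meridian Trust → Orion Pharma AG → Silverbay Mining NL (R2): 100% × 43% × 47% × 19% = 3.8399% of Wildmere Shipping BV.
Chain via Pinebrook Media Ltd → Vantage Textiles S.p.A. → Clearview Partners LP (R2): 100% × 57% × 51% × 35% = 10.1745% of Wildmere Shipping BV.
Direct interest in Wildmere Shipping BV: 10%.
Aggregating (R3): 3.8399% + 10.1745% + 10% = 24.0144%.

24.0144%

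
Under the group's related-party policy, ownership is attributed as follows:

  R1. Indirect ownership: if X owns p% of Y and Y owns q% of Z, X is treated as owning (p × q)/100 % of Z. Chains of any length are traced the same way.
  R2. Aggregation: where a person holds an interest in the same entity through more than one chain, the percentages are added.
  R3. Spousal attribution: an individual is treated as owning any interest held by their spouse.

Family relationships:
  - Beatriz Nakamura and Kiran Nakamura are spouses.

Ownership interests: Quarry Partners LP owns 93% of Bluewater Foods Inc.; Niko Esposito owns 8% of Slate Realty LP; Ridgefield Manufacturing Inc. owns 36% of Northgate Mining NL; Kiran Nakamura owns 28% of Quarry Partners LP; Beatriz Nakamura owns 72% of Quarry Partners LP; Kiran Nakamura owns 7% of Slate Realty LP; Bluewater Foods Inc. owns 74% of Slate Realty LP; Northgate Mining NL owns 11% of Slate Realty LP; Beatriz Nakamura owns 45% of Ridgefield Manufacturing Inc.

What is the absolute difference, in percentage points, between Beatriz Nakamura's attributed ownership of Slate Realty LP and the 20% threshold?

By spousal attribution (R3), Beatriz Nakamura is treated as also owning Kiran Nakamura's interest in Quarry Partners LP, giving 72% + 28% = 100%.
By spousal attribution (R3), Beatriz Nakamura is treated as owning Kiran Nakamura's 7% interest in Slate Realty LP.
Chain via Quarry Partners LP → Bluewater Foods Inc. (R1): 100% × 93% × 74% = 68.82% of Slate Realty LP.
Chain via Ridgefield Manufacturing Inc. → Northgate Mining NL (R1): 45% × 36% × 11% = 1.782% of Slate Realty LP.
Direct interest in Slate Realty LP: 7%.
Aggregating (R2): 68.82% + 1.782% + 7% = 77.602%.
77.602% exceeds the 20% threshold by 57.602 percentage points.

57.602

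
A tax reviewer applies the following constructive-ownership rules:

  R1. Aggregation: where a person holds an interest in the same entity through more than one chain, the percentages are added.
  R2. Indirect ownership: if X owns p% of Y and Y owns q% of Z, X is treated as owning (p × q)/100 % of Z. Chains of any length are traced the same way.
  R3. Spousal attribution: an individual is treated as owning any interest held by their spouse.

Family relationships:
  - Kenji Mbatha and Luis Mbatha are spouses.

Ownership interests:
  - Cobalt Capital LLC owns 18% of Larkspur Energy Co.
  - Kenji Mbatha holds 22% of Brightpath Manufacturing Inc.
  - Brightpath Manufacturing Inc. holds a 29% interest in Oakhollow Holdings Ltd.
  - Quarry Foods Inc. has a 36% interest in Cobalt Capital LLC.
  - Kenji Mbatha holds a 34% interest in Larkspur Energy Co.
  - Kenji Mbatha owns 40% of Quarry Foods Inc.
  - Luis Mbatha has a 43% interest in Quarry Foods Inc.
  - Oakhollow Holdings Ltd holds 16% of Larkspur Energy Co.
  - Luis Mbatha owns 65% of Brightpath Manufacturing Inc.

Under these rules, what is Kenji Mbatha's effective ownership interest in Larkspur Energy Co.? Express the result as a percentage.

By spousal attribution (R3), Kenji Mbatha is treated as also owning Luis Mbatha's interest in Quarry Foods Inc, giving 40% + 43% = 83%.
By spousal attribution (R3), Kenji Mbatha is treated as also owning Luis Mbatha's interest in Brightpath Manufacturing Inc, giving 22% + 65% = 87%.
Chain via Quarry Foods Inc. → Cobalt Capital LLC (R2): 83% × 36% × 18% = 5.3784% of Larkspur Energy Co.
Chain via Brightpath Manufacturing Inc. → Oakhollow Holdings Ltd (R2): 87% × 29% × 16% = 4.0368% of Larkspur Energy Co.
Direct interest in Larkspur Energy Co: 34%.
Aggregating (R1): 5.3784% + 4.0368% + 34% = 43.4152%.

43.4152%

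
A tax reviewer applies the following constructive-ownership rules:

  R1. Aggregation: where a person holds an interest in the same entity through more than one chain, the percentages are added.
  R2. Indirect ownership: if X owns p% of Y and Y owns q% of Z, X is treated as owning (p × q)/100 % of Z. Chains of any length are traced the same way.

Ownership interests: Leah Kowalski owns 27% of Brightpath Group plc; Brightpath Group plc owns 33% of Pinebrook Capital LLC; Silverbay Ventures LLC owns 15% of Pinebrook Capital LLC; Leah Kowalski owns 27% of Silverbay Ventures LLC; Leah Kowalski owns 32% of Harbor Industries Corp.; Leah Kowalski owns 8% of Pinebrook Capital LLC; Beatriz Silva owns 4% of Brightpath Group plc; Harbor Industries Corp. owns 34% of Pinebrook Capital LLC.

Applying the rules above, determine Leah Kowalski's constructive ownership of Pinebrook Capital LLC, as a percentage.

31.84%

Chain via Brightpath Group plc (R2): 27% × 33% = 8.91% of Pinebrook Capital LLC.
Chain via Harbor Industries Corp. (R2): 32% × 34% = 10.88% of Pinebrook Capital LLC.
Chain via Silverbay Ventures LLC (R2): 27% × 15% = 4.05% of Pinebrook Capital LLC.
Direct interest in Pinebrook Capital LLC: 8%.
Aggregating (R1): 8.91% + 10.88% + 4.05% + 8% = 31.84%.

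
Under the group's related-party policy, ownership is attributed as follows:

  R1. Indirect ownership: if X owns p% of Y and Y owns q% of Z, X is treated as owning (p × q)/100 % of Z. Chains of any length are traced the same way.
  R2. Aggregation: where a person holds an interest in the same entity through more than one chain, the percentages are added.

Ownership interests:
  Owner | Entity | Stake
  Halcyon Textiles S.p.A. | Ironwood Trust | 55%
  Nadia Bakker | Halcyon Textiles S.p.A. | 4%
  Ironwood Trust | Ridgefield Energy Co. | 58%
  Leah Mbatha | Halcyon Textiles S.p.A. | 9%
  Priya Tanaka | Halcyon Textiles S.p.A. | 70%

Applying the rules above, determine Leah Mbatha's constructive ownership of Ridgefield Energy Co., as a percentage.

2.871%

Chain via Halcyon Textiles S.p.A. → Ironwood Trust (R1): 9% × 55% × 58% = 2.871% of Ridgefield Energy Co.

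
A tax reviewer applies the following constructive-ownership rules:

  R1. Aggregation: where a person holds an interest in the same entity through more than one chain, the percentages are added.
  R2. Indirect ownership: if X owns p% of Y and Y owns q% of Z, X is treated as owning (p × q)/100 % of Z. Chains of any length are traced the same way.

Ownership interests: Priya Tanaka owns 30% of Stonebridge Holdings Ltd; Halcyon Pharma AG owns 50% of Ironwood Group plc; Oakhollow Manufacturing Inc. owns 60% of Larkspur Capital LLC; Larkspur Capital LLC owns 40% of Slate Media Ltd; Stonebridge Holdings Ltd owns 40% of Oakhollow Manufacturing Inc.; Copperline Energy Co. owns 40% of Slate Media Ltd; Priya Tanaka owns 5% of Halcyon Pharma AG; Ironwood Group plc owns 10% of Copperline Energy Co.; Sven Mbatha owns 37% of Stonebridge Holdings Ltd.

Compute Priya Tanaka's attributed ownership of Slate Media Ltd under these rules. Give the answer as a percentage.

2.98%

Chain via Halcyon Pharma AG → Ironwood Group plc → Copperline Energy Co. (R2): 5% × 50% × 10% × 40% = 0.1% of Slate Media Ltd.
Chain via Stonebridge Holdings Ltd → Oakhollow Manufacturing Inc. → Larkspur Capital LLC (R2): 30% × 40% × 60% × 40% = 2.88% of Slate Media Ltd.
Aggregating (R1): 0.1% + 2.88% = 2.98%.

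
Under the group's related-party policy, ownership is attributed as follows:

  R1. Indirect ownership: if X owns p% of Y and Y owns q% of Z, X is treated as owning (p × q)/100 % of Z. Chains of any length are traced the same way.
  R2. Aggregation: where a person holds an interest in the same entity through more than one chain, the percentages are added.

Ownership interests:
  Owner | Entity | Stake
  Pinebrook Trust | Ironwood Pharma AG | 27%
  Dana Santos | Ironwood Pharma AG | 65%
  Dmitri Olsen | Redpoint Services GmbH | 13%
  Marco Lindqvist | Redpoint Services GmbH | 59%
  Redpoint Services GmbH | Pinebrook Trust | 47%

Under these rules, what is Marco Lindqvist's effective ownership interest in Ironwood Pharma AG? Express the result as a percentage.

7.4871%

Chain via Redpoint Services GmbH → Pinebrook Trust (R1): 59% × 47% × 27% = 7.4871% of Ironwood Pharma AG.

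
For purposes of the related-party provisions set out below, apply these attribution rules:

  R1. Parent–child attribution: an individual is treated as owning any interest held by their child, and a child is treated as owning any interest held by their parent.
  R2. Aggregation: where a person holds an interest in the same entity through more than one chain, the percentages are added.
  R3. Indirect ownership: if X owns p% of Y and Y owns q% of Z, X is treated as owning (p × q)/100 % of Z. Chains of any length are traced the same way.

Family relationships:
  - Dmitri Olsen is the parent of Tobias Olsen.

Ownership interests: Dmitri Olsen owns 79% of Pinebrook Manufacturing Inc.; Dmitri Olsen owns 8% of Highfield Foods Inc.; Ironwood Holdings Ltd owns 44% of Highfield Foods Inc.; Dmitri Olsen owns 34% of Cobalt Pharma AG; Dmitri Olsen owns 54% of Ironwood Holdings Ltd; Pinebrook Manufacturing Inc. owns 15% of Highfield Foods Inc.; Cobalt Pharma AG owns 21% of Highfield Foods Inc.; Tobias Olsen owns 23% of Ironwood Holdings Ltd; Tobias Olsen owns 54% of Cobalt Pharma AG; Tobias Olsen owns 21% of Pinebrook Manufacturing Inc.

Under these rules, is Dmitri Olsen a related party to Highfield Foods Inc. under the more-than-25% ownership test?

Yes

By parent–child attribution (R1), Dmitri Olsen is treated as also owning Tobias Olsen's interest in Pinebrook Manufacturing Inc, giving 79% + 21% = 100%.
By parent–child attribution (R1), Dmitri Olsen is treated as also owning Tobias Olsen's interest in Cobalt Pharma AG, giving 34% + 54% = 88%.
By parent–child attribution (R1), Dmitri Olsen is treated as also owning Tobias Olsen's interest in Ironwood Holdings Ltd, giving 54% + 23% = 77%.
Chain via Pinebrook Manufacturing Inc. (R3): 100% × 15% = 15% of Highfield Foods Inc.
Chain via Cobalt Pharma AG (R3): 88% × 21% = 18.48% of Highfield Foods Inc.
Chain via Ironwood Holdings Ltd (R3): 77% × 44% = 33.88% of Highfield Foods Inc.
Direct interest in Highfield Foods Inc: 8%.
Aggregating (R2): 15% + 18.48% + 33.88% + 8% = 75.36%.
75.36% exceeds the 25% threshold, so Dmitri is a related party to Highfield Foods Inc.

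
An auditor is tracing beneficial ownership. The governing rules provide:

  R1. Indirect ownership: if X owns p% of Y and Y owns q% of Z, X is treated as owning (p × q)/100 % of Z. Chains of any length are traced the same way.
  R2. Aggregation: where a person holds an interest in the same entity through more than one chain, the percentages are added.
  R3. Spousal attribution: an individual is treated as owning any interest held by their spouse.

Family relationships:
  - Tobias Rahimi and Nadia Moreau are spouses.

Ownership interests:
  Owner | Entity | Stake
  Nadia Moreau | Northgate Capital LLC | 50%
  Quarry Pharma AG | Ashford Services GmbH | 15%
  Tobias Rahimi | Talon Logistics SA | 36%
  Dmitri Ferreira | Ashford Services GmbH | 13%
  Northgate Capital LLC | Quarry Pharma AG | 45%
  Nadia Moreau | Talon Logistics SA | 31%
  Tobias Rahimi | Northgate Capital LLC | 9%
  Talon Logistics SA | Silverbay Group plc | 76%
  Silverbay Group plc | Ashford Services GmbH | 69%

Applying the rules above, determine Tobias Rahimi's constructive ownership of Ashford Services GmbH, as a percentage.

39.1173%

By spousal attribution (R3), Tobias Rahimi is treated as also owning Nadia Moreau's interest in Talon Logistics SA, giving 36% + 31% = 67%.
By spousal attribution (R3), Tobias Rahimi is treated as also owning Nadia Moreau's interest in Northgate Capital LLC, giving 9% + 50% = 59%.
Chain via Talon Logistics SA → Silverbay Group plc (R1): 67% × 76% × 69% = 35.1348% of Ashford Services GmbH.
Chain via Northgate Capital LLC → Quarry Pharma AG (R1): 59% × 45% × 15% = 3.9825% of Ashford Services GmbH.
Aggregating (R2): 35.1348% + 3.9825% = 39.1173%.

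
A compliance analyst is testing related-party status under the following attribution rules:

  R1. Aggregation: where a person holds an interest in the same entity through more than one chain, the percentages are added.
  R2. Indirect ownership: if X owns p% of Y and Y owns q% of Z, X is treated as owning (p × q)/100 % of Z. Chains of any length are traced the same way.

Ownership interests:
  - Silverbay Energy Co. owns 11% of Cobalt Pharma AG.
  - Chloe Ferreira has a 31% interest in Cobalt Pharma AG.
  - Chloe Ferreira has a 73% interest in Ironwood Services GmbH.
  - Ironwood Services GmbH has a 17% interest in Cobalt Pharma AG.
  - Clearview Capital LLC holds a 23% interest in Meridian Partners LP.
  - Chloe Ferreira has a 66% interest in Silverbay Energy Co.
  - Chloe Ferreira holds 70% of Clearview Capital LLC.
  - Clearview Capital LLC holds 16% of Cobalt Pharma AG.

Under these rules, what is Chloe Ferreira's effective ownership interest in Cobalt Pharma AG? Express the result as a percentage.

Chain via Clearview Capital LLC (R2): 70% × 16% = 11.2% of Cobalt Pharma AG.
Chain via Ironwood Services GmbH (R2): 73% × 17% = 12.41% of Cobalt Pharma AG.
Chain via Silverbay Energy Co. (R2): 66% × 11% = 7.26% of Cobalt Pharma AG.
Direct interest in Cobalt Pharma AG: 31%.
Aggregating (R1): 11.2% + 12.41% + 7.26% + 31% = 61.87%.

61.87%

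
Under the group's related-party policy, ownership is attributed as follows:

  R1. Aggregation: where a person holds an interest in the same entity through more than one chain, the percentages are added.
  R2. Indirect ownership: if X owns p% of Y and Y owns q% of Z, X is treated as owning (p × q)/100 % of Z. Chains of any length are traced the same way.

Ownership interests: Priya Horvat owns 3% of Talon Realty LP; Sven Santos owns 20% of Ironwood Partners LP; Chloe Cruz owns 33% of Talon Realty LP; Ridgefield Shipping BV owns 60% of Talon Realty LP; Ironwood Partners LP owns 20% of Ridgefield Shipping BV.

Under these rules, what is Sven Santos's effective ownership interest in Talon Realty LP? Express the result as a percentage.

Chain via Ironwood Partners LP → Ridgefield Shipping BV (R2): 20% × 20% × 60% = 2.4% of Talon Realty LP.

2.4%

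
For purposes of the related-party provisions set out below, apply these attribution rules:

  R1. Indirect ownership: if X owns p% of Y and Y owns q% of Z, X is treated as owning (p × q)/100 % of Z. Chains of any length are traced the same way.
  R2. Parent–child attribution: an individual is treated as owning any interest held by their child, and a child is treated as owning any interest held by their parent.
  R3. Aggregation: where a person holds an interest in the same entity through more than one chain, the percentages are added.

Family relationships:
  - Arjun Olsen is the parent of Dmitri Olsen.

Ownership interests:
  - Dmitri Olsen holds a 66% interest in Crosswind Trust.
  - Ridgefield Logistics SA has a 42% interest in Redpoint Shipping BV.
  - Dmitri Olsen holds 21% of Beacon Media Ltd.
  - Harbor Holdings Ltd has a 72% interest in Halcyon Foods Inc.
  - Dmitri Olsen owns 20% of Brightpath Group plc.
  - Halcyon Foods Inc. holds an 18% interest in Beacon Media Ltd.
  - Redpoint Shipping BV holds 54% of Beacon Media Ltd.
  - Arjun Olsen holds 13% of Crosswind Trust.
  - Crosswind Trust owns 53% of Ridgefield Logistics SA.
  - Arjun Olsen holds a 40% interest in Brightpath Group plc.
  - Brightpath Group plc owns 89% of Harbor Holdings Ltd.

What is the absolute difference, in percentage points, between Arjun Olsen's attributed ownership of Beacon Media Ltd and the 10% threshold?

27.416756

By parent–child attribution (R2), Arjun Olsen is treated as also owning Dmitri Olsen's interest in Brightpath Group plc, giving 40% + 20% = 60%.
By parent–child attribution (R2), Arjun Olsen is treated as also owning Dmitri Olsen's interest in Crosswind Trust, giving 13% + 66% = 79%.
By parent–child attribution (R2), Arjun Olsen is treated as owning Dmitri Olsen's 21% interest in Beacon Media Ltd.
Chain via Brightpath Group plc → Harbor Holdings Ltd → Halcyon Foods Inc. (R1): 60% × 89% × 72% × 18% = 6.92064% of Beacon Media Ltd.
Chain via Crosswind Trust → Ridgefield Logistics SA → Redpoint Shipping BV (R1): 79% × 53% × 42% × 54% = 9.496116% of Beacon Media Ltd.
Direct interest in Beacon Media Ltd: 21%.
Aggregating (R3): 6.92064% + 9.496116% + 21% = 37.416756%.
37.416756% exceeds the 10% threshold by 27.416756 percentage points.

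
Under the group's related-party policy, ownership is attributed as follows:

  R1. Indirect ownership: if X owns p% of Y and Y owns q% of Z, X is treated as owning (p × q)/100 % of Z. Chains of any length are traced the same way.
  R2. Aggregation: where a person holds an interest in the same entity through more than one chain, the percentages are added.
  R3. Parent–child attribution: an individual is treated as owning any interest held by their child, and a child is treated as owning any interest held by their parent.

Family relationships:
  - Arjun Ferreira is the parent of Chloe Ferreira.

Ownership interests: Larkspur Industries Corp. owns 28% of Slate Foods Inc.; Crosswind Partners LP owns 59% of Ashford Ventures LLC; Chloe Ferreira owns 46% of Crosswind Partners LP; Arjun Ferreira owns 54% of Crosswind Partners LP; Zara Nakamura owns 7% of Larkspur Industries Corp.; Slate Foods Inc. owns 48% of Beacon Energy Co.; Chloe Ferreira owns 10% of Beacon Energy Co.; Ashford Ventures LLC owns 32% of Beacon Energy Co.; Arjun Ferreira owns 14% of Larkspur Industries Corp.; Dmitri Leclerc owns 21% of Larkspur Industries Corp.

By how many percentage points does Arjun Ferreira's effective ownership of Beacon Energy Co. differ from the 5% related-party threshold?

By parent–child attribution (R3), Arjun Ferreira is treated as also owning Chloe Ferreira's interest in Crosswind Partners LP, giving 54% + 46% = 100%.
By parent–child attribution (R3), Arjun Ferreira is treated as owning Chloe Ferreira's 10% interest in Beacon Energy Co.
Chain via Crosswind Partners LP → Ashford Ventures LLC (R1): 100% × 59% × 32% = 18.88% of Beacon Energy Co.
Chain via Larkspur Industries Corp. → Slate Foods Inc. (R1): 14% × 28% × 48% = 1.8816% of Beacon Energy Co.
Direct interest in Beacon Energy Co: 10%.
Aggregating (R2): 18.88% + 1.8816% + 10% = 30.7616%.
30.7616% exceeds the 5% threshold by 25.7616 percentage points.

25.7616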